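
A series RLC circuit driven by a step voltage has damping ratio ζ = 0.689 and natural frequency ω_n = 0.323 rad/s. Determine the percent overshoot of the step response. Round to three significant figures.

For an underdamped second-order system, %OS = 100·exp(−πζ/√(1−ζ²)).
πζ/√(1−ζ²) = π·0.689/√(1−0.475) = 2.987, so %OS = 100·e^(−2.987) = 5.05%.

%OS ≈ 5.05%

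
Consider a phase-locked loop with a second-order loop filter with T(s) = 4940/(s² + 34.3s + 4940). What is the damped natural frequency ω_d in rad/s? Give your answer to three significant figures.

Comparing the denominator to s² + 2ζω_n s + ω_n²: ω_n = √4940 = 70.3 rad/s, and 2ζω_n = 34.3 so ζ = 34.3/(2·70.3) = 0.244.
ω_d = 70.3·√(1 − 0.244²) = 68.2 rad/s.

ω_d ≈ 68.2 rad/s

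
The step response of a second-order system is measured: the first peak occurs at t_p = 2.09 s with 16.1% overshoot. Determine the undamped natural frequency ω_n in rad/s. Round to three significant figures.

The overshoot fixes ζ = −ln(OS)/√(π²+ln²(OS)) = 0.503.
From t_p = π/ω_d, ω_d = π/2.09 = 1.50 rad/s, so ω_n = ω_d/√(1−ζ²) = 1.74 rad/s.

ω_n ≈ 1.74 rad/s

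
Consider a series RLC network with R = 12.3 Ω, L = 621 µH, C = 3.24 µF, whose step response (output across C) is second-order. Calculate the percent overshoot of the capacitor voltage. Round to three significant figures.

%OS ≈ 21.1%

For a series RLC circuit (capacitor voltage as output), ω_n = 1/√(LC) = 1/√(621 µH · 3.24 µF) = 22300 rad/s.
ζ = (R/2)·√(C/L) = (12.3/2)·√(3.24 µF/621 µH) = 0.444.
%OS = 100·exp(−πζ/√(1−ζ²)) = 21.1%.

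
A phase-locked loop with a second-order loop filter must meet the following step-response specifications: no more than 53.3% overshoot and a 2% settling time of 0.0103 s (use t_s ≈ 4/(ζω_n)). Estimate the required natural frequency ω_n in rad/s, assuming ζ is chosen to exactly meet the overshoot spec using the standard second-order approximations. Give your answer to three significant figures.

From %OS = 100·exp(−πζ/√(1−ζ²)), invert to get ζ = −ln(OS)/√(π² + ln²(OS)) with OS = 0.533.
−ln 0.533 = 0.6292, so ζ = 0.6292/√(π² + 0.3959) = 0.196.
From t_s ≈ 4/(ζω_n): ω_n = 4/(ζ·t_s) = 4/(0.196·0.0103) = 1980 rad/s.

ω_n ≈ 1980 rad/s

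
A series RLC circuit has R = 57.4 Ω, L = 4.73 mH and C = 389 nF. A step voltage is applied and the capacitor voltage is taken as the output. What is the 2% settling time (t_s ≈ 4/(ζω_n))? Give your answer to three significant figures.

For a series RLC circuit (capacitor voltage as output), ω_n = 1/√(LC) = 1/√(4.73 mH · 389 nF) = 23300 rad/s.
ζ = (R/2)·√(C/L) = (57.4/2)·√(389 nF/4.73 mH) = 0.260.
t_s ≈ 4/(ζω_n) = 0.000659 s.

t_s ≈ 0.000659 s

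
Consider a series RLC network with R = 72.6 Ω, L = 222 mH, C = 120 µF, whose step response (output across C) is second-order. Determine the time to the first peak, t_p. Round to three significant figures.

t_p ≈ 0.0302 s

For a series RLC circuit (capacitor voltage as output), ω_n = 1/√(LC) = 1/√(222 mH · 120 µF) = 194 rad/s.
ζ = (R/2)·√(C/L) = (72.6/2)·√(120 µF/222 mH) = 0.844.
ω_d = ω_n√(1−ζ²) = 104 rad/s. t_p = π/ω_d = 0.0302 s.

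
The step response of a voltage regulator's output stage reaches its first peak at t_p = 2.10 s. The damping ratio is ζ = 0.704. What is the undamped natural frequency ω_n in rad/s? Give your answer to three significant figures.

ω_n ≈ 2.11 rad/s

Peak time t_p = π/ω_d, so ω_d = π/t_p = π/2.10 = 1.50 rad/s.
ω_n = ω_d/√(1−ζ²) = 1.50/√0.504 = 2.11 rad/s.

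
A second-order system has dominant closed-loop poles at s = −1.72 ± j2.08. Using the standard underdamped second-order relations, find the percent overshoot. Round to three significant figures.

|pole| = ω_n = √(1.72² + 2.08²) = 2.70 rad/s; ζ = cos θ = σ/ω_n = 0.637.
Overshoot: exp(−π·0.637/√(1−0.637²)) = 0.0744, i.e. 7.44%.

%OS ≈ 7.44%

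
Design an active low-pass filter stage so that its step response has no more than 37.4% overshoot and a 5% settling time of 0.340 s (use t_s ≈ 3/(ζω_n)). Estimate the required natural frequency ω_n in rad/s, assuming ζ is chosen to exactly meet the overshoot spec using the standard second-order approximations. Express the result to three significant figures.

ω_n ≈ 29.5 rad/s

Inverting the overshoot relation: ζ = |ln 0.374|/√(π² + ln²0.374) = 0.299.
Then ω_n = 3/(ζ t_s) = 3/(0.299 × 0.340) = 29.5 rad/s.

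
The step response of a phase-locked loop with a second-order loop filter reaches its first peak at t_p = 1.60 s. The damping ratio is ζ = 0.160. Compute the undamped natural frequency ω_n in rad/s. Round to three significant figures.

ω_n ≈ 1.99 rad/s

Peak time t_p = π/ω_d, so ω_d = π/t_p = π/1.60 = 1.96 rad/s.
ω_n = ω_d/√(1−ζ²) = 1.96/√0.974 = 1.99 rad/s.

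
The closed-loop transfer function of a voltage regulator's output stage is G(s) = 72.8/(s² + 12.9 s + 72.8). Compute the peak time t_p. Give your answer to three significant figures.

ω_n = √72.8 = 8.53 rad/s; ζ = 12.9/(2·8.53) = 0.756.
ω_d = ω_n√(1−ζ²) = 5.59 rad/s. Then t_p = π/ω_d = 0.562 s.

t_p ≈ 0.562 s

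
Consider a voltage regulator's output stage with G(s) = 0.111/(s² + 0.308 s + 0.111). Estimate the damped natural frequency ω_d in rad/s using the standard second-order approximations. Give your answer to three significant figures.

Matching coefficients with s² + 2ζω_n s + ω_n² gives ω_n² = 0.111 ⇒ ω_n = 0.333 rad/s, and ζ = 0.308/(2ω_n) = 0.462.
The damped frequency ω_d = ω_n√(1−ζ²) = 0.295 rad/s.

ω_d ≈ 0.295 rad/s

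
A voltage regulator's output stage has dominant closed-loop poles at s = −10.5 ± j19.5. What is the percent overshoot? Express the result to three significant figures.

%OS ≈ 18.4%

|pole| = ω_n = √(10.5² + 19.5²) = 22.1 rad/s; ζ = cos θ = σ/ω_n = 0.474.
%OS = 100 e^{−πζ/√(1−ζ²)} with ζ = 0.474 gives 18.4%.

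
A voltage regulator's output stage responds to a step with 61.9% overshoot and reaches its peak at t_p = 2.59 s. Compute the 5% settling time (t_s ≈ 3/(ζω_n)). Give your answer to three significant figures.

t_s ≈ 16.2 s

From the overshoot, ζ = −ln(OS)/√(π²+ln²(OS)) = 0.151.
t_p = π/ω_d ⇒ ω_d = 1.21 rad/s; then ω_n = ω_d/√(1−ζ²) = 1.23 rad/s.
t_s ≈ 3/(ζω_n) = 3/(0.151·1.23) = 16.2 s.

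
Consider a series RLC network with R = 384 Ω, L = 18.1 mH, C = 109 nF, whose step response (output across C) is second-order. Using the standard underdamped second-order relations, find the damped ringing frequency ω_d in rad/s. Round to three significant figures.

For a series RLC circuit (capacitor voltage as output), ω_n = 1/√(LC) = 1/√(18.1 mH · 109 nF) = 22500 rad/s.
ζ = (R/2)·√(C/L) = (384/2)·√(109 nF/18.1 mH) = 0.471.
The damped frequency ω_d = ω_n√(1−ζ²) = 19900 rad/s.

ω_d ≈ 19900 rad/s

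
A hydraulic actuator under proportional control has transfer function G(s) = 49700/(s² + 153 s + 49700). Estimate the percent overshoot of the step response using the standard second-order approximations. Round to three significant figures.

%OS ≈ 31.7%

ω_n = √49700 = 223 rad/s; ζ = 153/(2·223) = 0.343.
%OS = 100·exp(−πζ/√(1−ζ²)) = 31.7%.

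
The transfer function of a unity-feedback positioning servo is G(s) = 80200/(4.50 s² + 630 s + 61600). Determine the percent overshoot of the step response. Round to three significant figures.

Dividing through by 4.50: denominator becomes s² + 140.0 s + 13690.
So ω_n = √13690 = 117 rad/s and ζ = 140.0/(2·117) = 0.598.
%OS = 100 e^{−πζ/√(1−ζ²)} with ζ = 0.598 gives 9.58%.

%OS ≈ 9.58%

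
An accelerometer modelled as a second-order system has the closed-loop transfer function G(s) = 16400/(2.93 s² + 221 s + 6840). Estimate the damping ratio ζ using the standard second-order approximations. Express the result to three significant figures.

Dividing through by 2.93: denominator becomes s² + 75.43 s + 2334.
So ω_n = √2334 = 48.3 rad/s and ζ = 75.43/(2·48.3) = 0.781.

ζ ≈ 0.781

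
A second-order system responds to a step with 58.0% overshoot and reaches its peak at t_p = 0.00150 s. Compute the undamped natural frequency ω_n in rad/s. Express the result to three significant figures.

ω_n ≈ 2130 rad/s

From the overshoot, ζ = −ln(OS)/√(π²+ln²(OS)) = 0.171.
From t_p = π/ω_d, ω_d = π/0.00150 = 2090 rad/s, so ω_n = ω_d/√(1−ζ²) = 2130 rad/s.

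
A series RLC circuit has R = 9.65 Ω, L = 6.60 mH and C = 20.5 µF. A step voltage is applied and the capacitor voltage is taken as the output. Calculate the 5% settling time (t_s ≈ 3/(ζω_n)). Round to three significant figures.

t_s ≈ 0.00410 s

For a series RLC circuit (capacitor voltage as output), ω_n = 1/√(LC) = 1/√(6.60 mH · 20.5 µF) = 2720 rad/s.
ζ = (R/2)·√(C/L) = (9.65/2)·√(20.5 µF/6.60 mH) = 0.269.
t_s ≈ 3/(ζω_n) = 0.00410 s.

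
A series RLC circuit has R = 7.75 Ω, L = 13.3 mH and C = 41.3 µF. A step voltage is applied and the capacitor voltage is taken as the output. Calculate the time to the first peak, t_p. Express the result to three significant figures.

For a series RLC circuit (capacitor voltage as output), ω_n = 1/√(LC) = 1/√(13.3 mH · 41.3 µF) = 1350 rad/s.
ζ = (R/2)·√(C/L) = (7.75/2)·√(41.3 µF/13.3 mH) = 0.216.
The damped frequency ω_d = ω_n√(1−ζ²) = 1320 rad/s. t_p = π/ω_d = 0.00238 s.

t_p ≈ 0.00238 s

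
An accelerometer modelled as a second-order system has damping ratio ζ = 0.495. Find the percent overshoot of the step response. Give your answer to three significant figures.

For an underdamped second-order system, %OS = 100·exp(−πζ/√(1−ζ²)).
πζ/√(1−ζ²) = π·0.495/√(1−0.245) = 1.790, so %OS = 100·e^(−1.790) = 16.7%.

%OS ≈ 16.7%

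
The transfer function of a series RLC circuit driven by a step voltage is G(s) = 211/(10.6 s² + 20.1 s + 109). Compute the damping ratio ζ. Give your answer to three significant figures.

Dividing through by 10.6: denominator becomes s² + 1.896 s + 10.28.
So ω_n = √10.28 = 3.21 rad/s and ζ = 1.896/(2·3.21) = 0.296.

ζ ≈ 0.296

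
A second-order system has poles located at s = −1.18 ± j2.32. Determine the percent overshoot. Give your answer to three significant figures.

%OS ≈ 20.2%

|pole| = ω_n = √(1.18² + 2.32²) = 2.60 rad/s; ζ = cos θ = σ/ω_n = 0.453.
Overshoot: exp(−π·0.453/√(1−0.453²)) = 0.202, i.e. 20.2%.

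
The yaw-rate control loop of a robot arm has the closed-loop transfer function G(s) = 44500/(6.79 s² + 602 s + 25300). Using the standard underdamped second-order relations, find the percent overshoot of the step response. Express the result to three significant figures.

Dividing through by 6.79: denominator becomes s² + 88.66 s + 3726.
So ω_n = √3726 = 61.0 rad/s and ζ = 88.66/(2·61.0) = 0.726.
%OS = 100 e^{−πζ/√(1−ζ²)} with ζ = 0.726 gives 3.62%.

%OS ≈ 3.62%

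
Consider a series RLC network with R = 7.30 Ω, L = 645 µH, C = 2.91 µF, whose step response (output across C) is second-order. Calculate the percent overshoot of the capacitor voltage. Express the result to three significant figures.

For a series RLC circuit (capacitor voltage as output), ω_n = 1/√(LC) = 1/√(645 µH · 2.91 µF) = 23100 rad/s.
ζ = (R/2)·√(C/L) = (7.30/2)·√(2.91 µF/645 µH) = 0.245.
%OS = 100·exp(−πζ/√(1−ζ²)) = 45.2%.

%OS ≈ 45.2%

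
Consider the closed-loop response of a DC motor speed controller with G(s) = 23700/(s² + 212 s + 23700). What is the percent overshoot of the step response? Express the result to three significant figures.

ω_n = √23700 = 154 rad/s; ζ = 212/(2·154) = 0.689.
%OS = 100·exp(−πζ/√(1−ζ²)) = 5.06%.

%OS ≈ 5.06%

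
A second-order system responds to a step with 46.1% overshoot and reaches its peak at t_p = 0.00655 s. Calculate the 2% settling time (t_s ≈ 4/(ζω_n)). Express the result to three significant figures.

t_s ≈ 0.0338 s

The overshoot fixes ζ = −ln(OS)/√(π²+ln²(OS)) = 0.239.
t_p = π/ω_d ⇒ ω_d = 480 rad/s; then ω_n = ω_d/√(1−ζ²) = 494 rad/s.
t_s ≈ 4/(ζω_n) = 4/(0.239·494) = 0.0338 s.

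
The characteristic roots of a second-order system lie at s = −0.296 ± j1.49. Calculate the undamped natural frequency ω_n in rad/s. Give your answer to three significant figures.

With σ = 0.296, ω_d = 1.49: ω_n = √(σ²+ω_d²) = 1.52 rad/s, ζ = σ/ω_n = 0.195.

ω_n ≈ 1.52 rad/s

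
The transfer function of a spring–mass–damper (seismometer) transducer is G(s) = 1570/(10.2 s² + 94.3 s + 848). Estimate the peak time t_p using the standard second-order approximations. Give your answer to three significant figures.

Dividing through by 10.2: denominator becomes s² + 9.245 s + 83.14.
So ω_n = √83.14 = 9.12 rad/s and ζ = 9.245/(2·9.12) = 0.507.
ω_d = ω_n√(1−ζ²) = 7.86 rad/s. t_p = π/ω_d = 0.400 s.

t_p ≈ 0.400 s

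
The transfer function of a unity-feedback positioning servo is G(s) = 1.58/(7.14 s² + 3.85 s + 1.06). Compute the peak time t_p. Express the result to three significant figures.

t_p ≈ 11.4 s

Dividing through by 7.14: denominator becomes s² + 0.5392 s + 0.1485.
So ω_n = √0.1485 = 0.385 rad/s and ζ = 0.5392/(2·0.385) = 0.700.
The damped frequency ω_d = ω_n√(1−ζ²) = 0.275 rad/s. t_p = π/ω_d = 11.4 s.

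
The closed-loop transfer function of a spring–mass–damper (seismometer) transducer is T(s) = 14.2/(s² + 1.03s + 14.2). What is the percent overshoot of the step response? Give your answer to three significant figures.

%OS ≈ 64.8%

Comparing the denominator to s² + 2ζω_n s + ω_n²: ω_n = √14.2 = 3.77 rad/s, and 2ζω_n = 1.03 so ζ = 1.03/(2·3.77) = 0.137.
Overshoot: exp(−π·0.137/√(1−0.137²)) = 0.648, i.e. 64.8%.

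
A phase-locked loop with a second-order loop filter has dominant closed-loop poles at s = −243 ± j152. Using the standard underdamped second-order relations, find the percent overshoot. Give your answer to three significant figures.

%OS ≈ 0.659%

The poles are at −σ ± jω_d with σ = 243 and ω_d = 152, so ω_n = √(σ²+ω_d²) = 287 rad/s and ζ = σ/ω_n = 0.848.
Overshoot: exp(−π·0.848/√(1−0.848²)) = 0.00659, i.e. 0.659%.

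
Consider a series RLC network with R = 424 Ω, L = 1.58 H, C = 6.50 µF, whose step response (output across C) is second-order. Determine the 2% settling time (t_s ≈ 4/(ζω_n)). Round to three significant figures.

t_s ≈ 0.0298 s

For a series RLC circuit (capacitor voltage as output), ω_n = 1/√(LC) = 1/√(1.58 H · 6.50 µF) = 312 rad/s.
ζ = (R/2)·√(C/L) = (424/2)·√(6.50 µF/1.58 H) = 0.430.
t_s ≈ 4/(ζω_n) = 0.0298 s.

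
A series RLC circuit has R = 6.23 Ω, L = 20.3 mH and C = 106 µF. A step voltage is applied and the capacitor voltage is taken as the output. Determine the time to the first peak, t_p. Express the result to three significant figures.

For a series RLC circuit (capacitor voltage as output), ω_n = 1/√(LC) = 1/√(20.3 mH · 106 µF) = 682 rad/s.
ζ = (R/2)·√(C/L) = (6.23/2)·√(106 µF/20.3 mH) = 0.225.
The damped frequency ω_d = ω_n√(1−ζ²) = 664 rad/s. t_p = π/ω_d = 0.00473 s.

t_p ≈ 0.00473 s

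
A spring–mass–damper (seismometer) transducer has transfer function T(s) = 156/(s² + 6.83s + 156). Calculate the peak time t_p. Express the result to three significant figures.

t_p ≈ 0.261 s

ω_n = √156 = 12.5 rad/s; ζ = 6.83/(2·12.5) = 0.273.
ω_d = ω_n√(1−ζ²) = 12.0 rad/s. Then t_p = π/ω_d = 0.261 s.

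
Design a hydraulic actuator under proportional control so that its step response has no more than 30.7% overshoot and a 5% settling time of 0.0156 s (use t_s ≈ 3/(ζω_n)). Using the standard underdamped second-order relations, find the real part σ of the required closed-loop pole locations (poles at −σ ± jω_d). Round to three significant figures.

The settling-time spec alone fixes σ = ζω_n = 3/t_s = 3/0.0156 = 192.
(Overshoot then fixes ζ = 0.352 and hence ω_d = σ·√(1−ζ²)/ζ = 512 rad/s.)

σ ≈ 192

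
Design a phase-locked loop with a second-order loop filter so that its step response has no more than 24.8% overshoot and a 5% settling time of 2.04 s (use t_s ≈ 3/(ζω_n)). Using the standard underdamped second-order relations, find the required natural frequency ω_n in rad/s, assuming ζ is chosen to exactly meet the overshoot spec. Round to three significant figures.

Inverting the overshoot relation: ζ = |ln 0.248|/√(π² + ln²0.248) = 0.406.
From t_s ≈ 3/(ζω_n): ω_n = 3/(ζ·t_s) = 3/(0.406·2.04) = 3.63 rad/s.

ω_n ≈ 3.63 rad/s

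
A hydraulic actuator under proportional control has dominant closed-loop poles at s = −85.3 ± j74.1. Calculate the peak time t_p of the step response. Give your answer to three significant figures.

t_p = π/ω_d with ω_d = 74.1 (the imaginary part), so t_p = 0.0424 s.

t_p ≈ 0.0424 s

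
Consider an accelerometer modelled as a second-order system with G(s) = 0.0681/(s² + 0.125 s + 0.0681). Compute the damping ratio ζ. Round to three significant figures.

ω_n = √0.0681 = 0.261 rad/s; ζ = 0.125/(2·0.261) = 0.240.

ζ ≈ 0.240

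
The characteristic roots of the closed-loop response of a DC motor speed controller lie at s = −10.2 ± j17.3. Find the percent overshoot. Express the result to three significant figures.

|pole| = ω_n = √(10.2² + 17.3²) = 20.1 rad/s; ζ = cos θ = σ/ω_n = 0.508.
Overshoot: exp(−π·0.508/√(1−0.508²)) = 0.157, i.e. 15.7%.

%OS ≈ 15.7%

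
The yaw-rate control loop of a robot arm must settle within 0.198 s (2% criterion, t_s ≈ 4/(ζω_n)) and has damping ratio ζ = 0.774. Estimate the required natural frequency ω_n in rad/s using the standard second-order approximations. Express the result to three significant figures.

ω_n ≈ 26.1 rad/s

Rearranging t_s ≈ 4/(ζω_n) gives ω_n = 4/(ζ·t_s) = 4/(0.774 × 0.198) = 26.1 rad/s.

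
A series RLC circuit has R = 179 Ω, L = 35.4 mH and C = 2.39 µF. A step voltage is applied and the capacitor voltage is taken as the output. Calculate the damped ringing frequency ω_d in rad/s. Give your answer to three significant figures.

For a series RLC circuit (capacitor voltage as output), ω_n = 1/√(LC) = 1/√(35.4 mH · 2.39 µF) = 3440 rad/s.
ζ = (R/2)·√(C/L) = (179/2)·√(2.39 µF/35.4 mH) = 0.735.
ω_d = ω_n√(1−ζ²) = 2330 rad/s.

ω_d ≈ 2330 rad/s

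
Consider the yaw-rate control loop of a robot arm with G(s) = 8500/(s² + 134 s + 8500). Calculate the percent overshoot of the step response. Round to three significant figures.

ω_n = √8500 = 92.2 rad/s; ζ = 134/(2·92.2) = 0.727.
Overshoot: exp(−π·0.727/√(1−0.727²)) = 0.0360, i.e. 3.60%.

%OS ≈ 3.60%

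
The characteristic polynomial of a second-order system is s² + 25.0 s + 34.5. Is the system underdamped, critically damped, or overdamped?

overdamped

a² − 4b = 490 > 0 (two distinct real roots); the system is overdamped.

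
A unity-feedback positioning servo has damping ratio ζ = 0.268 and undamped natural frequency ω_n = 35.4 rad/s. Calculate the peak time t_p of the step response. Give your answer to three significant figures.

t_p ≈ 0.0921 s

The damped frequency is ω_d = ω_n√(1−ζ²) = 35.4·√(1−0.0718) = 34.1 rad/s.
Peak time t_p = π/ω_d = π/34.1 = 0.0921 s.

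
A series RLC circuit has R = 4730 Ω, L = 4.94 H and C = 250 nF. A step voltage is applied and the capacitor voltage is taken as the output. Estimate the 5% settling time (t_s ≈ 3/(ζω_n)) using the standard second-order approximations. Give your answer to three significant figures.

For a series RLC circuit (capacitor voltage as output), ω_n = 1/√(LC) = 1/√(4.94 H · 250 nF) = 900 rad/s.
ζ = (R/2)·√(C/L) = (4730/2)·√(250 nF/4.94 H) = 0.532.
t_s ≈ 3/(ζω_n) = 0.00627 s.

t_s ≈ 0.00627 s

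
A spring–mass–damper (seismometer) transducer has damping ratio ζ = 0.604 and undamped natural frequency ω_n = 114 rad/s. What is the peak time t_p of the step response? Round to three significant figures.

The damped frequency is ω_d = ω_n√(1−ζ²) = 114·√(1−0.365) = 90.9 rad/s.
Peak time t_p = π/ω_d = π/90.9 = 0.0346 s.

t_p ≈ 0.0346 s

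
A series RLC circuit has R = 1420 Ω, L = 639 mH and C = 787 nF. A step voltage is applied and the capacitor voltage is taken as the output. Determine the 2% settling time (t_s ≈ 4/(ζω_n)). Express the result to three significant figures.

t_s ≈ 0.00360 s

For a series RLC circuit (capacitor voltage as output), ω_n = 1/√(LC) = 1/√(639 mH · 787 nF) = 1410 rad/s.
ζ = (R/2)·√(C/L) = (1420/2)·√(787 nF/639 mH) = 0.788.
t_s ≈ 4/(ζω_n) = 0.00360 s.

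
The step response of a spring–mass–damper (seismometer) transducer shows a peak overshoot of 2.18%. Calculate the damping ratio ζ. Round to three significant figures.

ζ = −ln(OS)/√(π² + (ln OS)²). With OS = 0.0218, ln OS = −3.826 and ζ = 3.826/4.950 = 0.773.

ζ ≈ 0.773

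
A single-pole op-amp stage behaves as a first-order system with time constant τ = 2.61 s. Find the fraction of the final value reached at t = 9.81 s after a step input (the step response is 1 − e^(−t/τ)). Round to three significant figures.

y/y_∞ ≈ 0.977

y(t)/y_∞ = 1 − e^(−t/τ) = 1 − e^(−9.81/2.61) = 1 − e^(−3.76) = 0.977.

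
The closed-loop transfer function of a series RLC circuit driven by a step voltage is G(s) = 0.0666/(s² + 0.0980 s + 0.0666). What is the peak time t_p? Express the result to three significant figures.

Matching coefficients with s² + 2ζω_n s + ω_n² gives ω_n² = 0.0666 ⇒ ω_n = 0.258 rad/s, and ζ = 0.0980/(2ω_n) = 0.190.
ω_d = ω_n√(1−ζ²) = 0.253 rad/s. Then t_p = π/ω_d = 12.4 s.

t_p ≈ 12.4 s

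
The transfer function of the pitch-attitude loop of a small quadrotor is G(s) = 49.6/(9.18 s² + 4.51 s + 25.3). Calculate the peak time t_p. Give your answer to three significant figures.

Dividing through by 9.18: denominator becomes s² + 0.4913 s + 2.756.
So ω_n = √2.756 = 1.66 rad/s and ζ = 0.4913/(2·1.66) = 0.148.
ω_d = 1.66·√(1 − 0.148²) = 1.64 rad/s. t_p = π/ω_d = 1.91 s.

t_p ≈ 1.91 s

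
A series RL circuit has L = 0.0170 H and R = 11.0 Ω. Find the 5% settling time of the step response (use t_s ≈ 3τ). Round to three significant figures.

τ = L/R = 0.0170/11.0 = 0.00155 s.
t_s ≈ 3τ = 0.00464 s.

t_s ≈ 0.00464 s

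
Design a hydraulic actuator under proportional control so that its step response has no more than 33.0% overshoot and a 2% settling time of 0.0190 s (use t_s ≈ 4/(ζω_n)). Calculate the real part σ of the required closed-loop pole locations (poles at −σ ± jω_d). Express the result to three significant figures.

σ ≈ 211

The settling-time spec alone fixes σ = ζω_n = 4/t_s = 4/0.0190 = 211.
(Overshoot then fixes ζ = 0.333 and hence ω_d = σ·√(1−ζ²)/ζ = 597 rad/s.)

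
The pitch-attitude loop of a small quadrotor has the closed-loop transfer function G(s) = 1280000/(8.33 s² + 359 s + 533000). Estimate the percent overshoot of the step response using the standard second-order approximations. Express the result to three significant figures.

%OS ≈ 76.4%

Dividing through by 8.33: denominator becomes s² + 43.10 s + 63990.
So ω_n = √63990 = 253 rad/s and ζ = 43.10/(2·253) = 0.0852.
%OS = 100 e^{−πζ/√(1−ζ²)} with ζ = 0.0852 gives 76.4%.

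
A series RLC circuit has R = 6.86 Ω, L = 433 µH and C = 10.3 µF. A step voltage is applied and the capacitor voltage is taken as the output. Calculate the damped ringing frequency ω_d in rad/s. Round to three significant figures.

For a series RLC circuit (capacitor voltage as output), ω_n = 1/√(LC) = 1/√(433 µH · 10.3 µF) = 15000 rad/s.
ζ = (R/2)·√(C/L) = (6.86/2)·√(10.3 µF/433 µH) = 0.529.
ω_d = 15000·√(1 − 0.529²) = 12700 rad/s.

ω_d ≈ 12700 rad/s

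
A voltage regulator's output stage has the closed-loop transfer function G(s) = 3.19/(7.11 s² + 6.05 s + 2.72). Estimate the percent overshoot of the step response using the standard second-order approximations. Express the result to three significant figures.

%OS ≈ 5.09%

Dividing through by 7.11: denominator becomes s² + 0.8509 s + 0.3826.
So ω_n = √0.3826 = 0.619 rad/s and ζ = 0.8509/(2·0.619) = 0.688.
Overshoot: exp(−π·0.688/√(1−0.688²)) = 0.0509, i.e. 5.09%.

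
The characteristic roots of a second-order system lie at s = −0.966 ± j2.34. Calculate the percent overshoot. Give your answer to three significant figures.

The poles are at −σ ± jω_d with σ = 0.966 and ω_d = 2.34, so ω_n = √(σ²+ω_d²) = 2.53 rad/s and ζ = σ/ω_n = 0.382.
%OS = 100 e^{−πζ/√(1−ζ²)} with ζ = 0.382 gives 27.3%.

%OS ≈ 27.3%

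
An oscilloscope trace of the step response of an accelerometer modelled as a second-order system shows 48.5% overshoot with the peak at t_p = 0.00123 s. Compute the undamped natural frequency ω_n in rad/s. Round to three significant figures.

ω_n ≈ 2620 rad/s

From the overshoot, ζ = −ln(OS)/√(π²+ln²(OS)) = 0.224.
t_p = π/ω_d ⇒ ω_d = 2550 rad/s; then ω_n = ω_d/√(1−ζ²) = 2620 rad/s.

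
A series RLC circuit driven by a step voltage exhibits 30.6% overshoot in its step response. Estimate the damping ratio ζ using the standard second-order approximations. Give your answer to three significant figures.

From %OS = 100·exp(−πζ/√(1−ζ²)), invert to get ζ = −ln(OS)/√(π² + ln²(OS)) with OS = 0.306.
−ln 0.306 = 1.184, so ζ = 1.184/√(π² + 1.402) = 0.353.

ζ ≈ 0.353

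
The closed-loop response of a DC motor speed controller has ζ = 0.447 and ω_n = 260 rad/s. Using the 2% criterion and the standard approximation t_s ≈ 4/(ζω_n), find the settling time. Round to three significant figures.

t_s ≈ 4/(ζω_n) = 4/(0.447 × 260) = 0.0344 s.

t_s ≈ 0.0344 s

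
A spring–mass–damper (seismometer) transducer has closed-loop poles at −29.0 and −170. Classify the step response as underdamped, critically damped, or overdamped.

overdamped

Since the poles are distinct, negative and real, the response is overdamped.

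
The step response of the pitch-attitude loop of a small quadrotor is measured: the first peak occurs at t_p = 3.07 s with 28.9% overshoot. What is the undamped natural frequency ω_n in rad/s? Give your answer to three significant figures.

From the overshoot, ζ = −ln(OS)/√(π²+ln²(OS)) = 0.367.
From t_p = π/ω_d, ω_d = π/3.07 = 1.02 rad/s, so ω_n = ω_d/√(1−ζ²) = 1.10 rad/s.

ω_n ≈ 1.10 rad/s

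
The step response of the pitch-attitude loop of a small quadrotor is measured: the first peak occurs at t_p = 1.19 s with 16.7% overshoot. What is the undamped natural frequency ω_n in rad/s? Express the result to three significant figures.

From the overshoot, ζ = −ln(OS)/√(π²+ln²(OS)) = 0.495.
t_p = π/ω_d ⇒ ω_d = 2.64 rad/s; then ω_n = ω_d/√(1−ζ²) = 3.04 rad/s.

ω_n ≈ 3.04 rad/s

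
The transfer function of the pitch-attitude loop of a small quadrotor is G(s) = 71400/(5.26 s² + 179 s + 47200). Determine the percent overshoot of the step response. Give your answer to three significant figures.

Dividing through by 5.26: denominator becomes s² + 34.03 s + 8973.
So ω_n = √8973 = 94.7 rad/s and ζ = 34.03/(2·94.7) = 0.180.
%OS = 100·exp(−πζ/√(1−ζ²)) = 56.3%.

%OS ≈ 56.3%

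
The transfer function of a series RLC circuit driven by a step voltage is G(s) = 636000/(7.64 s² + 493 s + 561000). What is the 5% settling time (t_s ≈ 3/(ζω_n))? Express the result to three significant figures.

t_s ≈ 0.0930 s

Dividing through by 7.64: denominator becomes s² + 64.53 s + 73430.
So ω_n = √73430 = 271 rad/s and ζ = 64.53/(2·271) = 0.119.
t_s ≈ 3/(ζω_n) = 0.0930 s.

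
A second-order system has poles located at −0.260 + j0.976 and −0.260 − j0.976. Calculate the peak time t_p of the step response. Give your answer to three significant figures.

t_p ≈ 3.22 s

t_p = π/ω_d with ω_d = 0.976 (the imaginary part), so t_p = 3.22 s.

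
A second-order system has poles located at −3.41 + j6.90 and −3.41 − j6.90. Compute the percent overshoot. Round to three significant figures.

The poles are at −σ ± jω_d with σ = 3.41 and ω_d = 6.90, so ω_n = √(σ²+ω_d²) = 7.70 rad/s and ζ = σ/ω_n = 0.443.
%OS = 100·exp(−πζ/√(1−ζ²)) = 21.2%.

%OS ≈ 21.2%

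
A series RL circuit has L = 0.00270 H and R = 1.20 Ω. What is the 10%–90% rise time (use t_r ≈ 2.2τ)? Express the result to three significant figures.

t_r ≈ 0.00495 s

τ = L/R = 0.00270/1.20 = 0.00225 s.
t_r ≈ 2.2τ = 0.00495 s.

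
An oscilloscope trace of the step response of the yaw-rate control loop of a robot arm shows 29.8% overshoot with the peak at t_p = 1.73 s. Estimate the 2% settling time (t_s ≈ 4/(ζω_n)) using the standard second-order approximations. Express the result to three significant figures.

t_s ≈ 5.72 s

From the overshoot, ζ = −ln(OS)/√(π²+ln²(OS)) = 0.360.
From t_p = π/ω_d, ω_d = π/1.73 = 1.82 rad/s, so ω_n = ω_d/√(1−ζ²) = 1.95 rad/s.
t_s ≈ 4/(ζω_n) = 4/(0.360·1.95) = 5.72 s.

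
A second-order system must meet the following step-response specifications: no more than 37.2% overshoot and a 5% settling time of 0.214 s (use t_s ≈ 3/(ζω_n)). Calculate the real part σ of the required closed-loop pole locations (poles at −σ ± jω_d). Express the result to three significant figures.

The settling-time spec alone fixes σ = ζω_n = 3/t_s = 3/0.214 = 14.0.
(Overshoot then fixes ζ = 0.300 and hence ω_d = σ·√(1−ζ²)/ζ = 44.5 rad/s.)

σ ≈ 14.0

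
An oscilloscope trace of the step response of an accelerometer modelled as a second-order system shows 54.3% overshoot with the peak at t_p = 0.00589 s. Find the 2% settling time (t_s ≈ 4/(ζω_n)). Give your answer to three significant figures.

From the overshoot, ζ = −ln(OS)/√(π²+ln²(OS)) = 0.191.
From t_p = π/ω_d, ω_d = π/0.00589 = 533 rad/s, so ω_n = ω_d/√(1−ζ²) = 543 rad/s.
t_s ≈ 4/(ζω_n) = 4/(0.191·543) = 0.0386 s.

t_s ≈ 0.0386 s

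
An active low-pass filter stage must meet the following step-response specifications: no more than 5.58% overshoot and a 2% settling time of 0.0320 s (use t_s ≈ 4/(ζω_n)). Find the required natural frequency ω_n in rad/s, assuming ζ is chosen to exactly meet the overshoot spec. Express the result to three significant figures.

ζ = −ln(OS)/√(π² + (ln OS)²). With OS = 0.0558, ln OS = −2.886 and ζ = 2.886/4.266 = 0.677.
Then ω_n = 4/(ζ t_s) = 4/(0.677 × 0.0320) = 185 rad/s.

ω_n ≈ 185 rad/s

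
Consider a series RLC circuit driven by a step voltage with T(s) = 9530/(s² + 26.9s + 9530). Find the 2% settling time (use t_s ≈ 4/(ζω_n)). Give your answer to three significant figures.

ω_n = √9530 = 97.6 rad/s; ζ = 26.9/(2·97.6) = 0.138.
t_s ≈ 4/(ζω_n) = 4/(0.138·97.6) = 0.297 s.

t_s ≈ 0.297 s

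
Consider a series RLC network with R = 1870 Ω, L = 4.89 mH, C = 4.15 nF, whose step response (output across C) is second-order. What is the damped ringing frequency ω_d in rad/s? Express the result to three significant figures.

ω_d ≈ 113000 rad/s

For a series RLC circuit (capacitor voltage as output), ω_n = 1/√(LC) = 1/√(4.89 mH · 4.15 nF) = 222000 rad/s.
ζ = (R/2)·√(C/L) = (1870/2)·√(4.15 nF/4.89 mH) = 0.861.
ω_d = 222000·√(1 − 0.861²) = 113000 rad/s.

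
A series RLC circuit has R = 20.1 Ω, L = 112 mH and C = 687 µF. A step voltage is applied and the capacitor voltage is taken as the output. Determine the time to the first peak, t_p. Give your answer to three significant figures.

t_p ≈ 0.0447 s

For a series RLC circuit (capacitor voltage as output), ω_n = 1/√(LC) = 1/√(112 mH · 687 µF) = 114 rad/s.
ζ = (R/2)·√(C/L) = (20.1/2)·√(687 µF/112 mH) = 0.787.
ω_d = ω_n√(1−ζ²) = 70.3 rad/s. t_p = π/ω_d = 0.0447 s.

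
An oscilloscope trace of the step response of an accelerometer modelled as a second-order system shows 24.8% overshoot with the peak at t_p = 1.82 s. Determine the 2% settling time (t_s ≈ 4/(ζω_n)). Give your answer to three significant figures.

From the overshoot, ζ = −ln(OS)/√(π²+ln²(OS)) = 0.406.
t_p = π/ω_d ⇒ ω_d = 1.73 rad/s; then ω_n = ω_d/√(1−ζ²) = 1.89 rad/s.
t_s ≈ 4/(ζω_n) = 4/(0.406·1.89) = 5.22 s.

t_s ≈ 5.22 s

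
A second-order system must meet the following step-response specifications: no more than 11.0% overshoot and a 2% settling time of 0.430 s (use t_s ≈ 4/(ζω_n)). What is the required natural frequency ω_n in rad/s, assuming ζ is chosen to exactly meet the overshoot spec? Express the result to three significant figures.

ω_n ≈ 16.2 rad/s

From %OS = 100·exp(−πζ/√(1−ζ²)), invert to get ζ = −ln(OS)/√(π² + ln²(OS)) with OS = 0.110.
−ln 0.110 = 2.207, so ζ = 2.207/√(π² + 4.872) = 0.575.
Then ω_n = 4/(ζ t_s) = 4/(0.575 × 0.430) = 16.2 rad/s.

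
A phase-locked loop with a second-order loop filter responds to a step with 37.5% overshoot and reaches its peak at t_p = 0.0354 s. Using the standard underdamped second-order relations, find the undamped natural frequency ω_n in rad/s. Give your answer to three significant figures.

From the overshoot, ζ = −ln(OS)/√(π²+ln²(OS)) = 0.298.
From t_p = π/ω_d, ω_d = π/0.0354 = 88.7 rad/s, so ω_n = ω_d/√(1−ζ²) = 93.0 rad/s.

ω_n ≈ 93.0 rad/s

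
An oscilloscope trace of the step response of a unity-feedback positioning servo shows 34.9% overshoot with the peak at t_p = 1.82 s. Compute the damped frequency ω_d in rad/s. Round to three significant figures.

t_p = π/ω_d, so ω_d = π/1.82 = 1.73 rad/s.

ω_d ≈ 1.73 rad/s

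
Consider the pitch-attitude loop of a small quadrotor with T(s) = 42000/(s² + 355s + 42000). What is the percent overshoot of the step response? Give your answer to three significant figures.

Comparing the denominator to s² + 2ζω_n s + ω_n²: ω_n = √42000 = 205 rad/s, and 2ζω_n = 355 so ζ = 355/(2·205) = 0.866.
Overshoot: exp(−π·0.866/√(1−0.866²)) = 0.00432, i.e. 0.432%.

%OS ≈ 0.432%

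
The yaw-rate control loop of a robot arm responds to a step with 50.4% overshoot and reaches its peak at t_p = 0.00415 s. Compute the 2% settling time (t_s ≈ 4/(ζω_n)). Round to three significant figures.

The overshoot fixes ζ = −ln(OS)/√(π²+ln²(OS)) = 0.213.
t_p = π/ω_d ⇒ ω_d = 757 rad/s; then ω_n = ω_d/√(1−ζ²) = 775 rad/s.
t_s ≈ 4/(ζω_n) = 4/(0.213·775) = 0.0242 s.

t_s ≈ 0.0242 s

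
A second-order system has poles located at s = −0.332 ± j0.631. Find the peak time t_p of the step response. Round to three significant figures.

t_p ≈ 4.98 s

t_p = π/ω_d with ω_d = 0.631 (the imaginary part), so t_p = 4.98 s.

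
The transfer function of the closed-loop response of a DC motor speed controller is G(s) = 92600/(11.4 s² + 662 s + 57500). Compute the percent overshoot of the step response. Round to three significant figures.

Dividing through by 11.4: denominator becomes s² + 58.07 s + 5044.
So ω_n = √5044 = 71.0 rad/s and ζ = 58.07/(2·71.0) = 0.409.
Overshoot: exp(−π·0.409/√(1−0.409²)) = 0.245, i.e. 24.5%.

%OS ≈ 24.5%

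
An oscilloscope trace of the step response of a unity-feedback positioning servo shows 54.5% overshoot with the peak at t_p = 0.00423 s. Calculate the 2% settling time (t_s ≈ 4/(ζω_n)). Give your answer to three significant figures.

t_s ≈ 0.0279 s

ζ from %OS: ζ = |ln 0.545|/√(π²+ln²0.545) = 0.190.
t_p = π/ω_d ⇒ ω_d = 743 rad/s; then ω_n = ω_d/√(1−ζ²) = 756 rad/s.
t_s ≈ 4/(ζω_n) = 4/(0.190·756) = 0.0279 s.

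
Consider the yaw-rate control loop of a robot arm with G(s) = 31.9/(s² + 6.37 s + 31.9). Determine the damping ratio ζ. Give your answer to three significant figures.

Matching coefficients with s² + 2ζω_n s + ω_n² gives ω_n² = 31.9 ⇒ ω_n = 5.65 rad/s, and ζ = 6.37/(2ω_n) = 0.564.

ζ ≈ 0.564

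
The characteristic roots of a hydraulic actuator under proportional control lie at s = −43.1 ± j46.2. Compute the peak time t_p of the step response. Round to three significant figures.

t_p ≈ 0.0680 s

t_p = π/ω_d with ω_d = 46.2 (the imaginary part), so t_p = 0.0680 s.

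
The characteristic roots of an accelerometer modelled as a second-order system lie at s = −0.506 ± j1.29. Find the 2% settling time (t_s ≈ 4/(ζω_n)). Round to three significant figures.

t_s ≈ 7.91 s

For poles at −σ ± jω_d, ζω_n = σ = 0.506, so t_s ≈ 4/σ = 7.91 s.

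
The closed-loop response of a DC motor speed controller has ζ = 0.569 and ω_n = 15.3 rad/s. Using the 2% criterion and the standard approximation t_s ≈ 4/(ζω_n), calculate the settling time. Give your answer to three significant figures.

t_s ≈ 0.459 s

t_s ≈ 4/(ζω_n) = 4/(0.569 × 15.3) = 0.459 s.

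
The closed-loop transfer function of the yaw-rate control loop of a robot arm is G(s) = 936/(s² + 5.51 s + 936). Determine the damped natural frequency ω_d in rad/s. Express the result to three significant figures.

ω_n = √936 = 30.6 rad/s; ζ = 5.51/(2·30.6) = 0.0900.
The damped frequency ω_d = ω_n√(1−ζ²) = 30.5 rad/s.

ω_d ≈ 30.5 rad/s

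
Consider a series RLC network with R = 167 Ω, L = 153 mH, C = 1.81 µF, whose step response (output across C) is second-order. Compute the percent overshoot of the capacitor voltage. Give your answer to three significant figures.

For a series RLC circuit (capacitor voltage as output), ω_n = 1/√(LC) = 1/√(153 mH · 1.81 µF) = 1900 rad/s.
ζ = (R/2)·√(C/L) = (167/2)·√(1.81 µF/153 mH) = 0.287.
Overshoot: exp(−π·0.287/√(1−0.287²)) = 0.390, i.e. 39.0%.

%OS ≈ 39.0%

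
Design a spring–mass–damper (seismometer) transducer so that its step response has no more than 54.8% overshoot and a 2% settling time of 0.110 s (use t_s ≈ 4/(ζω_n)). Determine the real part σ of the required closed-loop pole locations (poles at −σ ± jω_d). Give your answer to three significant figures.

σ ≈ 36.4

The settling-time spec alone fixes σ = ζω_n = 4/t_s = 4/0.110 = 36.4.
(Overshoot then fixes ζ = 0.188 and hence ω_d = σ·√(1−ζ²)/ζ = 190 rad/s.)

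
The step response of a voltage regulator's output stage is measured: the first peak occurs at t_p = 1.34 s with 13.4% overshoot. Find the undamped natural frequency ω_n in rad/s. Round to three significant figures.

From the overshoot, ζ = −ln(OS)/√(π²+ln²(OS)) = 0.539.
t_p = π/ω_d ⇒ ω_d = 2.34 rad/s; then ω_n = ω_d/√(1−ζ²) = 2.78 rad/s.

ω_n ≈ 2.78 rad/s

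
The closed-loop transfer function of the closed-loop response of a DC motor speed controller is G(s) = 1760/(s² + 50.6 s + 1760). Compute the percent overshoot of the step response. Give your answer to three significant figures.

%OS ≈ 9.30%

Comparing the denominator to s² + 2ζω_n s + ω_n²: ω_n = √1760 = 42.0 rad/s, and 2ζω_n = 50.6 so ζ = 50.6/(2·42.0) = 0.603.
%OS = 100·exp(−πζ/√(1−ζ²)) = 9.30%.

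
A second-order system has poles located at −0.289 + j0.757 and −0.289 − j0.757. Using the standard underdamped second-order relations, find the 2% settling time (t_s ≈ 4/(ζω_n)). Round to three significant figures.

t_s ≈ 13.8 s

For poles at −σ ± jω_d, ζω_n = σ = 0.289, so t_s ≈ 4/σ = 13.8 s.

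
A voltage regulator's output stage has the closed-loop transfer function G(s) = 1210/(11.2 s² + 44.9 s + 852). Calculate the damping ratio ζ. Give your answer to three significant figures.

ζ ≈ 0.230

Dividing through by 11.2: denominator becomes s² + 4.009 s + 76.07.
So ω_n = √76.07 = 8.72 rad/s and ζ = 4.009/(2·8.72) = 0.230.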